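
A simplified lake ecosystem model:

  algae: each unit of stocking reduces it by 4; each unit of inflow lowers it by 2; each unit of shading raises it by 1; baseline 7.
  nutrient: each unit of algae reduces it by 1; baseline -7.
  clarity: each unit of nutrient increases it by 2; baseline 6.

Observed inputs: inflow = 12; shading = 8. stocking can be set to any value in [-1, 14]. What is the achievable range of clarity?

2 to 122

Substituting into the algae equation gives algae = -4*stocking - 9.
Substituting into the nutrient equation gives nutrient = 4*stocking + 2.
This gives clarity = 8*stocking + 10.
Linear in stocking, so extremes are at the endpoints: stocking = -1 gives clarity = 2; stocking = 14 gives clarity = 122.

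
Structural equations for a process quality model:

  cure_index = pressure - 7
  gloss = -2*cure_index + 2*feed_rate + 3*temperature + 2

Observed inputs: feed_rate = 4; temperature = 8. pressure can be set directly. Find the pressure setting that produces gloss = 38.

pressure = 5

Substituting into the gloss equation gives gloss = -2*pressure + 48.
Solve -2*pressure + 48 = 38: pressure = (38 - 48) / -2 = 5.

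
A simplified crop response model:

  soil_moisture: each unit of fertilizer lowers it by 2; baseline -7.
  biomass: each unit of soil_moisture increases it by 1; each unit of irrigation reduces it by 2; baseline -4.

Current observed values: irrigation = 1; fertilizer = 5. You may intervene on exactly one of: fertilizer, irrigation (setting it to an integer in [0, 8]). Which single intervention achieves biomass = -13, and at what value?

Intervening on fertilizer: with other inputs at their observed values, biomass = -2*fertilizer - 13. Solving for -13 gives fertilizer = 0, within [0, 8].
Intervening on irrigation: biomass = -2*irrigation - 21. Reaching -13 requires irrigation = -4, outside [0, 8].

set fertilizer = 0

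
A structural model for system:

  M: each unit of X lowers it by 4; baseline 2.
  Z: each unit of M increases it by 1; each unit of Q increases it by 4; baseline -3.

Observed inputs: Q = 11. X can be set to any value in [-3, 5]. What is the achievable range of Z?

23 to 55

Substituting into the Z equation gives Z = -4*X + 43.
Linear in X, so extremes are at the endpoints: X = -3 gives Z = 55; X = 5 gives Z = 23.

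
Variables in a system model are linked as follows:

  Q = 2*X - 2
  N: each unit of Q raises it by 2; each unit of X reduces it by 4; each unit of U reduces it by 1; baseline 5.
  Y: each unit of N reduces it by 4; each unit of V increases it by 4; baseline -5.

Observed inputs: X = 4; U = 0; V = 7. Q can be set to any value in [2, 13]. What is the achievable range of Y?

-37 to 51

Intervening on Q fixes its value directly, overriding its dependence on X.
Substituting into the N equation gives N = 2*Q - 11.
So Y = -8*Q + 67.
Linear in Q, so extremes are at the endpoints: Q = 2 gives Y = 51; Q = 13 gives Y = -37.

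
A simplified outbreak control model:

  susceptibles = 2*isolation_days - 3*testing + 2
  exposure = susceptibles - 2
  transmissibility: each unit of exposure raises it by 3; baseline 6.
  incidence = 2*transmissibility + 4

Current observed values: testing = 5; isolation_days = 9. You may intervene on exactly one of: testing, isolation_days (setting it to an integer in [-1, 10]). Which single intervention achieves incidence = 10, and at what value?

Intervening on testing: incidence = -18*testing + 124. Reaching 10 requires testing = 19/3, not an integer.
Intervening on isolation_days: with other inputs at their observed values, incidence = 12*isolation_days - 74. Solving for 10 gives isolation_days = 7, within [-1, 10].

set isolation_days = 7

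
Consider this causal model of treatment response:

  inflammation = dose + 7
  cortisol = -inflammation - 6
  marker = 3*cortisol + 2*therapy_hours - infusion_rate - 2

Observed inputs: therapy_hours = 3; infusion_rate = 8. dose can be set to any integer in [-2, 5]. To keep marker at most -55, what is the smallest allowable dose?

dose = 4

Substituting into the cortisol equation gives cortisol = -dose - 13.
Substituting into the marker equation gives marker = -3*dose - 43.
Require -3*dose - 43 ≤ -55, so dose ≥ 4.
The smallest integer in [-2, 5] satisfying this is 4.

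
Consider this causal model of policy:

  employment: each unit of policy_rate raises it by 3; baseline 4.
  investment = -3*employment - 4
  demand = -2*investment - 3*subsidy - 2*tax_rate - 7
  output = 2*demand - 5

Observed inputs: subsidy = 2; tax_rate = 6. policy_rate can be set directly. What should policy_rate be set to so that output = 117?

Substituting into the investment equation gives investment = -9*policy_rate - 16.
So demand = 18*policy_rate + 7.
Substituting into the output equation gives output = 36*policy_rate + 9.
Solve 36*policy_rate + 9 = 117: policy_rate = (117 - 9) / 36 = 3.

policy_rate = 3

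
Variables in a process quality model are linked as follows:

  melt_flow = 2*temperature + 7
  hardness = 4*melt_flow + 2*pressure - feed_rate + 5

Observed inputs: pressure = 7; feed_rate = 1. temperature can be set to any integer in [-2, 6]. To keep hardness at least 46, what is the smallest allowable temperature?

Substituting into the hardness equation gives hardness = 8*temperature + 46.
Require 8*temperature + 46 ≥ 46, so temperature ≥ 0.
The smallest integer in [-2, 6] satisfying this is 0.

temperature = 0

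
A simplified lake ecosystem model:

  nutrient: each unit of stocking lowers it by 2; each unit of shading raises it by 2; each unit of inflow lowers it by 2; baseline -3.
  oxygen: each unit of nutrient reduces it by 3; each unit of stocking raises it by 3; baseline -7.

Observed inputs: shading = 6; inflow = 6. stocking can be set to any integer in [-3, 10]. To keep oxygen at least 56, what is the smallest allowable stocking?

stocking = 6

Substituting into the nutrient equation gives nutrient = -2*stocking - 3.
oxygen becomes 9*stocking + 2.
Require 9*stocking + 2 ≥ 56, so stocking ≥ 6.
The smallest integer in [-3, 10] satisfying this is 6.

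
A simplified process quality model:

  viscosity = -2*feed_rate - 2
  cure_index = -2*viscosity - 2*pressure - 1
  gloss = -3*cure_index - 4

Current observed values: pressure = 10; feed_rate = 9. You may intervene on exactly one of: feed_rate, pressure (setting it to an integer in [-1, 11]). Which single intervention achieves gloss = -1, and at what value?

Intervening on feed_rate: with other inputs at their observed values, gloss = -12*feed_rate + 47. Solving for -1 gives feed_rate = 4, within [-1, 11].
Intervening on pressure: gloss = 6*pressure - 121. Reaching -1 requires pressure = 20, outside [-1, 11].

set feed_rate = 4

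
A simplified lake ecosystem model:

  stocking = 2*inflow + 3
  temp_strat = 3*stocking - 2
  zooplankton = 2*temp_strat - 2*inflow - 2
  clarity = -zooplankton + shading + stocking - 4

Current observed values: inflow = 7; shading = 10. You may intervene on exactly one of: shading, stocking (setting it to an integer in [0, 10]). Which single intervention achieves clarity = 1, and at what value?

set stocking = 5

Intervening on shading: clarity = shading - 69. Reaching 1 requires shading = 70, outside [0, 10].
Intervening on stocking: with other inputs at their observed values, clarity = -5*stocking + 26. Solving for 1 gives stocking = 5, within [0, 10].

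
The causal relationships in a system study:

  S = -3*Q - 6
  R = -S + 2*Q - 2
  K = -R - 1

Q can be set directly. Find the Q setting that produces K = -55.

Q = 10

Substituting into the R equation gives R = 5*Q + 4.
This gives K = -5*Q - 5.
Solve -5*Q - 5 = -55: Q = (-55 + 5) / -5 = 10.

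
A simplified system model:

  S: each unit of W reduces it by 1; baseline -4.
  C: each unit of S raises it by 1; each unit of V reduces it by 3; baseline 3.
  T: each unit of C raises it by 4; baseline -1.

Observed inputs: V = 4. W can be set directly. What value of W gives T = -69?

W = 4

Substituting into the C equation gives C = -W - 13.
Substituting into the T equation gives T = -4*W - 53.
Solve -4*W - 53 = -69: W = (-69 + 53) / -4 = 4.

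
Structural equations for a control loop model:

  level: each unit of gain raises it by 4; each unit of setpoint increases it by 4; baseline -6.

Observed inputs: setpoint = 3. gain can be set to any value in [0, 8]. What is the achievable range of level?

6 to 38

Substituting into the level equation gives level = 4*gain + 6.
Linear in gain, so extremes are at the endpoints: gain = 0 gives level = 6; gain = 8 gives level = 38.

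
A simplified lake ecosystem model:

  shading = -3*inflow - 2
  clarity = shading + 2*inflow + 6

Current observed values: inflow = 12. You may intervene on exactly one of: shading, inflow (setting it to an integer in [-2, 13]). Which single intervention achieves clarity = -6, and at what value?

set inflow = 10

Intervening on shading: clarity = shading + 30. Reaching -6 requires shading = -36, outside [-2, 13].
Intervening on inflow: with other inputs at their observed values, clarity = -inflow + 4. Solving for -6 gives inflow = 10, within [-2, 13].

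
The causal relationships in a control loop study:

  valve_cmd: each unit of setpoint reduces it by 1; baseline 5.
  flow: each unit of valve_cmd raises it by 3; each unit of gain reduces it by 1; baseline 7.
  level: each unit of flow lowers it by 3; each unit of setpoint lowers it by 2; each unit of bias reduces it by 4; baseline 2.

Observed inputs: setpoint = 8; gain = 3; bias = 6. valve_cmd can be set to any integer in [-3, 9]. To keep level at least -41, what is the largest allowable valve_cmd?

Intervening on valve_cmd fixes its value directly, overriding its dependence on setpoint.
Substituting into the flow equation gives flow = 3*valve_cmd + 4.
Substituting into the level equation gives level = -9*valve_cmd - 50.
Require -9*valve_cmd - 50 ≥ -41, so valve_cmd ≤ -1.
The largest integer in [-3, 9] satisfying this is -1.

valve_cmd = -1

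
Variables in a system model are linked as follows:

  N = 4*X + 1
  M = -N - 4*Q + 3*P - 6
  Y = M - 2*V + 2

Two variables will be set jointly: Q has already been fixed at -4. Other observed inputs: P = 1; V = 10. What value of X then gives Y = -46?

X = 10

With Q held at -4:
Substituting into the M equation gives M = -4*X + 12.
Substituting into the Y equation gives Y = -4*X - 6.
Solve -4*X - 6 = -46: X = (-46 + 6) / -4 = 10.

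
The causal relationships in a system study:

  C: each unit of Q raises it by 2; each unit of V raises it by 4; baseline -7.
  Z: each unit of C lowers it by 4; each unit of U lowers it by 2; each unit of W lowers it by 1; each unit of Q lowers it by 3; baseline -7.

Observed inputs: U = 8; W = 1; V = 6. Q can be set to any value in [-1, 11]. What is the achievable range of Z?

-213 to -81

Substituting into the C equation gives C = 2*Q + 17.
Substituting into the Z equation gives Z = -11*Q - 92.
Linear in Q, so extremes are at the endpoints: Q = -1 gives Z = -81; Q = 11 gives Z = -213.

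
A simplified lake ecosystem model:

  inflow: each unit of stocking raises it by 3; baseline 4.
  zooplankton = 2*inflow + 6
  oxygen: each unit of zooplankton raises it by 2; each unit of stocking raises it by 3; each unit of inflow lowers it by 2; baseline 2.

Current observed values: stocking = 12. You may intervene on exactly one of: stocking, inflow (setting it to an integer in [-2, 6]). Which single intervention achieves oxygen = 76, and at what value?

Intervening on stocking: with other inputs at their observed values, oxygen = 9*stocking + 22. Solving for 76 gives stocking = 6, within [-2, 6].
Intervening on inflow: oxygen = 2*inflow + 50. Reaching 76 requires inflow = 13, outside [-2, 6].

set stocking = 6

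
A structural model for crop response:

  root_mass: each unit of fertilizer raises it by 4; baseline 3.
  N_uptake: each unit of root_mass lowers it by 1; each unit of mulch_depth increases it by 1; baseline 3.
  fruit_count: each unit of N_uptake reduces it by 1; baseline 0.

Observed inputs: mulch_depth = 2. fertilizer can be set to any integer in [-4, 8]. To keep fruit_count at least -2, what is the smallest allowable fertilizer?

Substituting into the N_uptake equation gives N_uptake = -4*fertilizer + 2.
Substituting into the fruit_count equation gives fruit_count = 4*fertilizer - 2.
Require 4*fertilizer - 2 ≥ -2, so fertilizer ≥ 0.
The smallest integer in [-4, 8] satisfying this is 0.

fertilizer = 0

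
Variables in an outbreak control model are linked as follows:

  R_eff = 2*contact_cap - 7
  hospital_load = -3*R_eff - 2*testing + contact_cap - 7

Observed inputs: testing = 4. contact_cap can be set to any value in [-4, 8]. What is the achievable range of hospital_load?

-34 to 26

Substituting into the hospital_load equation gives hospital_load = -5*contact_cap + 6.
Linear in contact_cap, so extremes are at the endpoints: contact_cap = -4 gives hospital_load = 26; contact_cap = 8 gives hospital_load = -34.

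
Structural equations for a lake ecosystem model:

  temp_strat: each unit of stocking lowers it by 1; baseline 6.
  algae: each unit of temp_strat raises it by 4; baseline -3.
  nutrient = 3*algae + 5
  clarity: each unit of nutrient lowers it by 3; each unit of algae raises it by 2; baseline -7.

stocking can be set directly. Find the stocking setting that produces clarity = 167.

stocking = 12

Substituting into the algae equation gives algae = -4*stocking + 21.
Substituting into the nutrient equation gives nutrient = -12*stocking + 68.
Substituting into the clarity equation gives clarity = 28*stocking - 169.
Solve 28*stocking - 169 = 167: stocking = (167 + 169) / 28 = 12.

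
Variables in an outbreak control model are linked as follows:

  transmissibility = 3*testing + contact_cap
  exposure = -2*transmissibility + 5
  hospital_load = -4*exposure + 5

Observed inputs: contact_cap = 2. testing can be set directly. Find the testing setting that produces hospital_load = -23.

testing = -1

Substituting into the transmissibility equation gives transmissibility = 3*testing + 2.
Substituting into the exposure equation gives exposure = -6*testing + 1.
hospital_load becomes 24*testing + 1.
Solve 24*testing + 1 = -23: testing = (-23 - 1) / 24 = -1.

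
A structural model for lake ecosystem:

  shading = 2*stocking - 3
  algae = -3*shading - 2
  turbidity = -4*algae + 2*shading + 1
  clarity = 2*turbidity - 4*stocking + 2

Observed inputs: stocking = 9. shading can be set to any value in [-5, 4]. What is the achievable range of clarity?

Intervening on shading fixes its value directly, overriding its dependence on stocking.
Substituting into the turbidity equation gives turbidity = 14*shading + 9.
Substituting into the clarity equation gives clarity = 28*shading - 16.
Linear in shading, so extremes are at the endpoints: shading = -5 gives clarity = -156; shading = 4 gives clarity = 96.

-156 to 96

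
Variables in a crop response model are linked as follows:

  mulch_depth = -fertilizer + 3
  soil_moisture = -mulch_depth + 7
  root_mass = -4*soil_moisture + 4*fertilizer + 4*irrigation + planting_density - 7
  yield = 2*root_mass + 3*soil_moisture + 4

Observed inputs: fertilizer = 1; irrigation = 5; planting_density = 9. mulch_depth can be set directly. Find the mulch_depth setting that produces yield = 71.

mulch_depth = 10

Intervening on mulch_depth fixes its value directly, overriding its dependence on fertilizer.
Substituting into the root_mass equation gives root_mass = 4*mulch_depth - 2.
Substituting into the yield equation gives yield = 5*mulch_depth + 21.
Solve 5*mulch_depth + 21 = 71: mulch_depth = (71 - 21) / 5 = 10.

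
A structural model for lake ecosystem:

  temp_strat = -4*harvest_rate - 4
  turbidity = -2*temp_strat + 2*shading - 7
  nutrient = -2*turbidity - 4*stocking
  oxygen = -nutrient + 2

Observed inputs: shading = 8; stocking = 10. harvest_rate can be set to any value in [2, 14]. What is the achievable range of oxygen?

Substituting into the turbidity equation gives turbidity = 8*harvest_rate + 17.
So nutrient = -16*harvest_rate - 74.
oxygen becomes 16*harvest_rate + 76.
Linear in harvest_rate, so extremes are at the endpoints: harvest_rate = 2 gives oxygen = 108; harvest_rate = 14 gives oxygen = 300.

108 to 300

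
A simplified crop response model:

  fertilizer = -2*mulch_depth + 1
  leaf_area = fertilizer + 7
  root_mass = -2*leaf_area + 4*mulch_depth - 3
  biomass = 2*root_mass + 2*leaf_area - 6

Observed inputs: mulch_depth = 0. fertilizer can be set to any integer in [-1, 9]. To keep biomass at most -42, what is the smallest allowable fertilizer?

fertilizer = 8

Intervening on fertilizer fixes its value directly, overriding its dependence on mulch_depth.
Substituting into the root_mass equation gives root_mass = -2*fertilizer - 17.
biomass becomes -2*fertilizer - 26.
Require -2*fertilizer - 26 ≤ -42, so fertilizer ≥ 8.
The smallest integer in [-1, 9] satisfying this is 8.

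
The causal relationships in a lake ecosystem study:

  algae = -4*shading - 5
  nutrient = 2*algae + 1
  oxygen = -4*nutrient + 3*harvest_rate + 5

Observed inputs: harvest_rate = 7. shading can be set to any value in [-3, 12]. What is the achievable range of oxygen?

Substituting into the nutrient equation gives nutrient = -8*shading - 9.
oxygen becomes 32*shading + 62.
Linear in shading, so extremes are at the endpoints: shading = -3 gives oxygen = -34; shading = 12 gives oxygen = 446.

-34 to 446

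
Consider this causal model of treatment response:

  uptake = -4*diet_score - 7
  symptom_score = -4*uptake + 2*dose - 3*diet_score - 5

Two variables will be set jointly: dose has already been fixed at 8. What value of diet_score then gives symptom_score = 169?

diet_score = 10

With dose held at 8:
Substituting into the symptom_score equation gives symptom_score = 13*diet_score + 39.
Solve 13*diet_score + 39 = 169: diet_score = (169 - 39) / 13 = 10.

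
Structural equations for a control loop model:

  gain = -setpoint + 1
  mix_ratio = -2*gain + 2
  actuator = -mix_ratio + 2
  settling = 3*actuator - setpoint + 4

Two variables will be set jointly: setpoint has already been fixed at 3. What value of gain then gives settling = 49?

With setpoint held at 3:
Intervening on gain fixes its value directly, overriding its dependence on setpoint.
Substituting into the actuator equation gives actuator = 2*gain.
settling becomes 6*gain + 1.
Solve 6*gain + 1 = 49: gain = (49 - 1) / 6 = 8.

gain = 8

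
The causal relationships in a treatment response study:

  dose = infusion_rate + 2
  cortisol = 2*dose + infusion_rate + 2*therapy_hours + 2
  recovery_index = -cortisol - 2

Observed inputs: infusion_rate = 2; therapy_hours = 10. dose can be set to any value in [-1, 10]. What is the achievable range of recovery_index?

-46 to -24

Intervening on dose fixes its value directly, overriding its dependence on infusion_rate.
Substituting into the cortisol equation gives cortisol = 2*dose + 24.
recovery_index becomes -2*dose - 26.
Linear in dose, so extremes are at the endpoints: dose = -1 gives recovery_index = -24; dose = 10 gives recovery_index = -46.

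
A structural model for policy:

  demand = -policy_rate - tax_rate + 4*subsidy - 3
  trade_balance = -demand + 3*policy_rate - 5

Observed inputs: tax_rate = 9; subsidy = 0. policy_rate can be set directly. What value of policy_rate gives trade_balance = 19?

Substituting into the demand equation gives demand = -policy_rate - 12.
This gives trade_balance = 4*policy_rate + 7.
Solve 4*policy_rate + 7 = 19: policy_rate = (19 - 7) / 4 = 3.

policy_rate = 3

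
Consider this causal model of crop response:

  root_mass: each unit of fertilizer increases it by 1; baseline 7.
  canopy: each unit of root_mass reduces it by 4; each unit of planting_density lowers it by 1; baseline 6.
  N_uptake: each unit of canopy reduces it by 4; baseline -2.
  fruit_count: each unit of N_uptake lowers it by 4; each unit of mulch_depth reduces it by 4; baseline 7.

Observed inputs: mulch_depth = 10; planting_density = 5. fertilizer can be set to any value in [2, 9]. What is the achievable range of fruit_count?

Substituting into the canopy equation gives canopy = -4*fertilizer - 27.
Substituting into the N_uptake equation gives N_uptake = 16*fertilizer + 106.
This gives fruit_count = -64*fertilizer - 457.
Linear in fertilizer, so extremes are at the endpoints: fertilizer = 2 gives fruit_count = -585; fertilizer = 9 gives fruit_count = -1033.

-1033 to -585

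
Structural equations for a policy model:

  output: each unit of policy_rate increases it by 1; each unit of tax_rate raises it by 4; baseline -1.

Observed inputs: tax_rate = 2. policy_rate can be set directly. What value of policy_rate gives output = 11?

policy_rate = 4

Substituting into the output equation gives output = policy_rate + 7.
Solve policy_rate + 7 = 11: policy_rate = (11 - 7) / 1 = 4.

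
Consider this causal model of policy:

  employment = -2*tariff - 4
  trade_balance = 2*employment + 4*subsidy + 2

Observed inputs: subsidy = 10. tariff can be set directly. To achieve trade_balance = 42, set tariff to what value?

Substituting into the trade_balance equation gives trade_balance = -4*tariff + 34.
Solve -4*tariff + 34 = 42: tariff = (42 - 34) / -4 = -2.

tariff = -2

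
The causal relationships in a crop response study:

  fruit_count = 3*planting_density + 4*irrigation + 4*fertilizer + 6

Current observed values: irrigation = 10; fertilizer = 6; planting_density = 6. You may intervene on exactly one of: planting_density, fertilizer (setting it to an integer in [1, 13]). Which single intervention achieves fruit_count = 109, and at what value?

set planting_density = 13

Intervening on planting_density: with other inputs at their observed values, fruit_count = 3*planting_density + 70. Solving for 109 gives planting_density = 13, within [1, 13].
Intervening on fertilizer: fruit_count = 4*fertilizer + 64. Reaching 109 requires fertilizer = 45/4, not an integer.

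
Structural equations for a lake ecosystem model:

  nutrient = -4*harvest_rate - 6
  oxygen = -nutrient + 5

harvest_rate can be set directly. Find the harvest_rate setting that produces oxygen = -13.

harvest_rate = -6

Substituting into the oxygen equation gives oxygen = 4*harvest_rate + 11.
Solve 4*harvest_rate + 11 = -13: harvest_rate = (-13 - 11) / 4 = -6.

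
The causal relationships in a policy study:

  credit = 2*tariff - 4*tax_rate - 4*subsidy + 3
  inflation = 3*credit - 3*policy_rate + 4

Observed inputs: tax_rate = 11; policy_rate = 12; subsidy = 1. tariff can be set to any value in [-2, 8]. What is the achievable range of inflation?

Substituting into the credit equation gives credit = 2*tariff - 45.
Substituting into the inflation equation gives inflation = 6*tariff - 167.
Linear in tariff, so extremes are at the endpoints: tariff = -2 gives inflation = -179; tariff = 8 gives inflation = -119.

-179 to -119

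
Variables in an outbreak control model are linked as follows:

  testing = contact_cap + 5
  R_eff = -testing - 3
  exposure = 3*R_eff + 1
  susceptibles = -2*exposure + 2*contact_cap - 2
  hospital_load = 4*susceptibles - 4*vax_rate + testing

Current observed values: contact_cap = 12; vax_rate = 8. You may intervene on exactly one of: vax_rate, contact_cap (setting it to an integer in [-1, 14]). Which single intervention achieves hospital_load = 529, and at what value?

Intervening on vax_rate: with other inputs at their observed values, hospital_load = -4*vax_rate + 577. Solving for 529 gives vax_rate = 12, within [-1, 14].
Intervening on contact_cap: hospital_load = 33*contact_cap + 149. Reaching 529 requires contact_cap = 380/33, not an integer.

set vax_rate = 12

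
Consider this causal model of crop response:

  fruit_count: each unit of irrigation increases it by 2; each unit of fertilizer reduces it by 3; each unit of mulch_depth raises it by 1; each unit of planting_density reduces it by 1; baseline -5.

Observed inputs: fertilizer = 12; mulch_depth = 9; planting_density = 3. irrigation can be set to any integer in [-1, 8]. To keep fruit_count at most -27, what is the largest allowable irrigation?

Substituting into the fruit_count equation gives fruit_count = 2*irrigation - 35.
Require 2*irrigation - 35 ≤ -27, so irrigation ≤ 4.
The largest integer in [-1, 8] satisfying this is 4.

irrigation = 4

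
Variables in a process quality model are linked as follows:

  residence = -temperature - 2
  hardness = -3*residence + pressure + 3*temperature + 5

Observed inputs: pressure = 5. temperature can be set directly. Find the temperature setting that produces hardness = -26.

Substituting into the hardness equation gives hardness = 6*temperature + 16.
Solve 6*temperature + 16 = -26: temperature = (-26 - 16) / 6 = -7.

temperature = -7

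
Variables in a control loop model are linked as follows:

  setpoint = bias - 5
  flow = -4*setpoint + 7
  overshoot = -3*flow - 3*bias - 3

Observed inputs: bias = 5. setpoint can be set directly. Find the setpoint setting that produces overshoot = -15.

Intervening on setpoint fixes its value directly, overriding its dependence on bias.
Substituting into the overshoot equation gives overshoot = 12*setpoint - 39.
Solve 12*setpoint - 39 = -15: setpoint = (-15 + 39) / 12 = 2.

setpoint = 2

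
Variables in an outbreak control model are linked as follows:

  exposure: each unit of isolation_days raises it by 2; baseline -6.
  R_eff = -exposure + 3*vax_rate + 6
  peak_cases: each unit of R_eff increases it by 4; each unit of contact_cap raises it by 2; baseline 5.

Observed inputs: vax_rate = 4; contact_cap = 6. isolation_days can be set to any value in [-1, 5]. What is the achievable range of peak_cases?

Substituting into the R_eff equation gives R_eff = -2*isolation_days + 24.
Substituting into the peak_cases equation gives peak_cases = -8*isolation_days + 113.
Linear in isolation_days, so extremes are at the endpoints: isolation_days = -1 gives peak_cases = 121; isolation_days = 5 gives peak_cases = 73.

73 to 121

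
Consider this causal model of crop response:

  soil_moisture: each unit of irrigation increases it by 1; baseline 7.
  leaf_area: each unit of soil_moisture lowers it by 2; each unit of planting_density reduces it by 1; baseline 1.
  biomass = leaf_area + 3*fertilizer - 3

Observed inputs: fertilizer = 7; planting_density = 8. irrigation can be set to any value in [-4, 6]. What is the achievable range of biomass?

-15 to 5

Substituting into the leaf_area equation gives leaf_area = -2*irrigation - 21.
This gives biomass = -2*irrigation - 3.
Linear in irrigation, so extremes are at the endpoints: irrigation = -4 gives biomass = 5; irrigation = 6 gives biomass = -15.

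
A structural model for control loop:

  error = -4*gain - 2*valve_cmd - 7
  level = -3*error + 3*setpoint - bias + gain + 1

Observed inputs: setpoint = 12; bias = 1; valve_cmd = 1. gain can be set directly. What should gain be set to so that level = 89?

Substituting into the error equation gives error = -4*gain - 9.
Substituting into the level equation gives level = 13*gain + 63.
Solve 13*gain + 63 = 89: gain = (89 - 63) / 13 = 2.

gain = 2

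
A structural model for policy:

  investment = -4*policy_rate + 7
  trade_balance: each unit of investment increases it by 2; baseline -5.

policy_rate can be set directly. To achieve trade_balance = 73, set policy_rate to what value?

Substituting into the trade_balance equation gives trade_balance = -8*policy_rate + 9.
Solve -8*policy_rate + 9 = 73: policy_rate = (73 - 9) / -8 = -8.

policy_rate = -8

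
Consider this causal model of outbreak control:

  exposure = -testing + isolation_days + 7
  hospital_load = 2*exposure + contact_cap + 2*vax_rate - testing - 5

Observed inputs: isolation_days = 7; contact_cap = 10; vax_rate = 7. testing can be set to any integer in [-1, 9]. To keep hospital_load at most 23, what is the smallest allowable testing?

testing = 8

Substituting into the exposure equation gives exposure = -testing + 14.
hospital_load becomes -3*testing + 47.
Require -3*testing + 47 ≤ 23, so testing ≥ 8.
The smallest integer in [-1, 9] satisfying this is 8.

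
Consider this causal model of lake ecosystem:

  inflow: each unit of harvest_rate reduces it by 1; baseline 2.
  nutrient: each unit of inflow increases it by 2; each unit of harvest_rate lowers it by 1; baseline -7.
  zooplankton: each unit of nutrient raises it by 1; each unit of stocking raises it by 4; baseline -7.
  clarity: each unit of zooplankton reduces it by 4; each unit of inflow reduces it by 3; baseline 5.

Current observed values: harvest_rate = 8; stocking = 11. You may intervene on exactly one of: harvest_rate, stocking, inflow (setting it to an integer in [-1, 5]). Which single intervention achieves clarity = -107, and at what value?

Intervening on harvest_rate: with other inputs at their observed values, clarity = 15*harvest_rate - 137. Solving for -107 gives harvest_rate = 2, within [-1, 5].
Intervening on stocking: clarity = -16*stocking + 159. Reaching -107 requires stocking = 133/8, not an integer.
Intervening on inflow: clarity = -11*inflow - 83. Reaching -107 requires inflow = 24/11, not an integer.

set harvest_rate = 2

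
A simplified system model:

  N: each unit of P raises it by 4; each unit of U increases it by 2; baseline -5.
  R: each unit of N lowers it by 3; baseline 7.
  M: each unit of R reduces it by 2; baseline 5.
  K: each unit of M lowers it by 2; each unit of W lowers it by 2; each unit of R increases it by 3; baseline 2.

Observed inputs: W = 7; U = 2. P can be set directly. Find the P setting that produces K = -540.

Substituting into the N equation gives N = 4*P - 1.
This gives R = -12*P + 10.
Substituting into the M equation gives M = 24*P - 15.
Substituting into the K equation gives K = -84*P + 48.
Solve -84*P + 48 = -540: P = (-540 - 48) / -84 = 7.

P = 7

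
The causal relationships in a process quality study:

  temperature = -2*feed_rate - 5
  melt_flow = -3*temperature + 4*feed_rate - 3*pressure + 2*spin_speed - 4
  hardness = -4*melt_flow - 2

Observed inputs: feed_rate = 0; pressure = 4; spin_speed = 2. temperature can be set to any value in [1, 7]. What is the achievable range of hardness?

58 to 130

Intervening on temperature fixes its value directly, overriding its dependence on feed_rate.
Substituting into the melt_flow equation gives melt_flow = -3*temperature - 12.
Substituting into the hardness equation gives hardness = 12*temperature + 46.
Linear in temperature, so extremes are at the endpoints: temperature = 1 gives hardness = 58; temperature = 7 gives hardness = 130.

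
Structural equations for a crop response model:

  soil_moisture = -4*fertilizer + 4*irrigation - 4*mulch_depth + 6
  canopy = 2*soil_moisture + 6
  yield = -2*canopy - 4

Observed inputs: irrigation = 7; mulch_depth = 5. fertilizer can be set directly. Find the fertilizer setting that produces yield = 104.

Substituting into the soil_moisture equation gives soil_moisture = -4*fertilizer + 14.
So canopy = -8*fertilizer + 34.
yield becomes 16*fertilizer - 72.
Solve 16*fertilizer - 72 = 104: fertilizer = (104 + 72) / 16 = 11.

fertilizer = 11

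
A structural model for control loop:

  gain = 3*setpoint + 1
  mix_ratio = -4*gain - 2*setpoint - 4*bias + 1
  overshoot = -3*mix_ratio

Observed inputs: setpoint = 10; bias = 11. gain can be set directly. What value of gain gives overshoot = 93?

gain = -8

Intervening on gain fixes its value directly, overriding its dependence on setpoint.
Substituting into the mix_ratio equation gives mix_ratio = -4*gain - 63.
So overshoot = 12*gain + 189.
Solve 12*gain + 189 = 93: gain = (93 - 189) / 12 = -8.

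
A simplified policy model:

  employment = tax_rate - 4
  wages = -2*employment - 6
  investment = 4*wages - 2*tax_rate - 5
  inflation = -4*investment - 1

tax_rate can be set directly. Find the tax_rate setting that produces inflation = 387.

Substituting into the wages equation gives wages = -2*tax_rate + 2.
This gives investment = -10*tax_rate + 3.
This gives inflation = 40*tax_rate - 13.
Solve 40*tax_rate - 13 = 387: tax_rate = (387 + 13) / 40 = 10.

tax_rate = 10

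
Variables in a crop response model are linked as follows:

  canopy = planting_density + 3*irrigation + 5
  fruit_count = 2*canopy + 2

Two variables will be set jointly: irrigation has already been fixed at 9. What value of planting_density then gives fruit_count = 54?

planting_density = -6

With irrigation held at 9:
Substituting into the canopy equation gives canopy = planting_density + 32.
Substituting into the fruit_count equation gives fruit_count = 2*planting_density + 66.
Solve 2*planting_density + 66 = 54: planting_density = (54 - 66) / 2 = -6.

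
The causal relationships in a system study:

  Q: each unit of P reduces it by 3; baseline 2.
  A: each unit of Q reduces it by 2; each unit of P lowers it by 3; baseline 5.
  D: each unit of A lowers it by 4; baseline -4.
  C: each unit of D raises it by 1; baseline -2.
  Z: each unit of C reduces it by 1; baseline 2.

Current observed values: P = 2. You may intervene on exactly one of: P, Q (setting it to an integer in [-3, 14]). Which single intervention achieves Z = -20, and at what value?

set Q = 3

Intervening on P: Z = 12*P + 12. Reaching -20 requires P = -8/3, not an integer.
Intervening on Q: with other inputs at their observed values, Z = -8*Q + 4. Solving for -20 gives Q = 3, within [-3, 14].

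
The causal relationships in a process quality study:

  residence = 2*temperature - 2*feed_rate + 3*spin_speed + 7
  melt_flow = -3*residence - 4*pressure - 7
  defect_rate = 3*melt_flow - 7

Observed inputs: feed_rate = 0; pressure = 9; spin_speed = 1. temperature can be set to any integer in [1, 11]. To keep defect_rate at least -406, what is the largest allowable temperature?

temperature = 10

Substituting into the residence equation gives residence = 2*temperature + 10.
Substituting into the melt_flow equation gives melt_flow = -6*temperature - 73.
This gives defect_rate = -18*temperature - 226.
Require -18*temperature - 226 ≥ -406, so temperature ≤ 10.
The largest integer in [1, 11] satisfying this is 10.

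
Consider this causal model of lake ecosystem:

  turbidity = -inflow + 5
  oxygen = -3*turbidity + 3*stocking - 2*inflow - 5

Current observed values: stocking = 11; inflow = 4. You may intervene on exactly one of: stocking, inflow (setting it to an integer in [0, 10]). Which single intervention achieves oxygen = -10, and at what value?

set stocking = 2

Intervening on stocking: with other inputs at their observed values, oxygen = 3*stocking - 16. Solving for -10 gives stocking = 2, within [0, 10].
Intervening on inflow: oxygen = inflow + 13. Reaching -10 requires inflow = -23, outside [0, 10].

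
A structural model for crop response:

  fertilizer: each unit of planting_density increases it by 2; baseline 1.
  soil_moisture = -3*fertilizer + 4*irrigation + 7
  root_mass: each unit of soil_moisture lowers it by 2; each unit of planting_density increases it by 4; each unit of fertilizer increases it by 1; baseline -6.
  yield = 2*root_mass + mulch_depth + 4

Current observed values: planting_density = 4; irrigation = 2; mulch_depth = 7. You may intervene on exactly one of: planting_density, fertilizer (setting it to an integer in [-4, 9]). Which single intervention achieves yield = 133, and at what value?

set planting_density = 5

Intervening on planting_density: with other inputs at their observed values, yield = 36*planting_density - 47. Solving for 133 gives planting_density = 5, within [-4, 9].
Intervening on fertilizer: yield = 14*fertilizer - 29. Reaching 133 requires fertilizer = 81/7, not an integer.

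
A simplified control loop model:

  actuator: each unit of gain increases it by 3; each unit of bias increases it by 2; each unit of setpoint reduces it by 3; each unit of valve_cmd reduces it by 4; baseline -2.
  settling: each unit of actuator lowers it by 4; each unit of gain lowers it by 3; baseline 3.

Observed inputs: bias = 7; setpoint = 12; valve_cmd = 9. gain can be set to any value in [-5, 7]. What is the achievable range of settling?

138 to 318

Substituting into the actuator equation gives actuator = 3*gain - 60.
So settling = -15*gain + 243.
Linear in gain, so extremes are at the endpoints: gain = -5 gives settling = 318; gain = 7 gives settling = 138.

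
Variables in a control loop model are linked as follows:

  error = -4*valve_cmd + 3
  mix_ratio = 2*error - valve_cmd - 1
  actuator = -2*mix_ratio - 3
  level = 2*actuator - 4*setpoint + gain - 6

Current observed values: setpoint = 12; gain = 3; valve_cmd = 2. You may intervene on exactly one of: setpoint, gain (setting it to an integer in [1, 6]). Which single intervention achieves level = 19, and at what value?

set setpoint = 6

Intervening on setpoint: with other inputs at their observed values, level = -4*setpoint + 43. Solving for 19 gives setpoint = 6, within [1, 6].
Intervening on gain: level = gain - 8. Reaching 19 requires gain = 27, outside [1, 6].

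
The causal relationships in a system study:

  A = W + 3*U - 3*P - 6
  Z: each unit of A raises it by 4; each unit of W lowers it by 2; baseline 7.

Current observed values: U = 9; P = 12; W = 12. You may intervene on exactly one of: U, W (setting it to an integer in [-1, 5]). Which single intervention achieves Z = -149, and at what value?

set U = -1

Intervening on U: with other inputs at their observed values, Z = 12*U - 137. Solving for -149 gives U = -1, within [-1, 5].
Intervening on W: Z = 2*W - 53. Reaching -149 requires W = -48, outside [-1, 5].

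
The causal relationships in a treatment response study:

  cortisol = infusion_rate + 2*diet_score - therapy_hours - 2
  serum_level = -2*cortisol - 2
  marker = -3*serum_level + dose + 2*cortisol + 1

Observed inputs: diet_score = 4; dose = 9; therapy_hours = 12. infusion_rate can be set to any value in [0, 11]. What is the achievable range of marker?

Substituting into the cortisol equation gives cortisol = infusion_rate - 6.
So serum_level = -2*infusion_rate + 10.
Substituting into the marker equation gives marker = 8*infusion_rate - 32.
Linear in infusion_rate, so extremes are at the endpoints: infusion_rate = 0 gives marker = -32; infusion_rate = 11 gives marker = 56.

-32 to 56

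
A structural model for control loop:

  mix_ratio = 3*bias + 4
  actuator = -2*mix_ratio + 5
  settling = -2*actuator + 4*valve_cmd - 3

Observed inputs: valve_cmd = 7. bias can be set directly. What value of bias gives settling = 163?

bias = 11

Substituting into the actuator equation gives actuator = -6*bias - 3.
settling becomes 12*bias + 31.
Solve 12*bias + 31 = 163: bias = (163 - 31) / 12 = 11.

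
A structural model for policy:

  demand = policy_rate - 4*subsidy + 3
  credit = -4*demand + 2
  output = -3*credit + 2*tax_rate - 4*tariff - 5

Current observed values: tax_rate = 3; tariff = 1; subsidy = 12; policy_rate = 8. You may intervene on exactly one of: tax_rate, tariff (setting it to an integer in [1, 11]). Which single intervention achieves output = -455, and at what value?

Intervening on tax_rate: with other inputs at their observed values, output = 2*tax_rate - 459. Solving for -455 gives tax_rate = 2, within [1, 11].
Intervening on tariff: output = -4*tariff - 449. Reaching -455 requires tariff = 3/2, not an integer.

set tax_rate = 2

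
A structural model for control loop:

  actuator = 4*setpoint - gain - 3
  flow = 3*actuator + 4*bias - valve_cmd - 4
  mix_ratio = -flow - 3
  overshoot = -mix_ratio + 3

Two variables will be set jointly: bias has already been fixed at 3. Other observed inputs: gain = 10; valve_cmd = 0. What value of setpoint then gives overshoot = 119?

With bias held at 3:
Substituting into the actuator equation gives actuator = 4*setpoint - 13.
This gives flow = 12*setpoint - 31.
Substituting into the mix_ratio equation gives mix_ratio = -12*setpoint + 28.
overshoot becomes 12*setpoint - 25.
Solve 12*setpoint - 25 = 119: setpoint = (119 + 25) / 12 = 12.

setpoint = 12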